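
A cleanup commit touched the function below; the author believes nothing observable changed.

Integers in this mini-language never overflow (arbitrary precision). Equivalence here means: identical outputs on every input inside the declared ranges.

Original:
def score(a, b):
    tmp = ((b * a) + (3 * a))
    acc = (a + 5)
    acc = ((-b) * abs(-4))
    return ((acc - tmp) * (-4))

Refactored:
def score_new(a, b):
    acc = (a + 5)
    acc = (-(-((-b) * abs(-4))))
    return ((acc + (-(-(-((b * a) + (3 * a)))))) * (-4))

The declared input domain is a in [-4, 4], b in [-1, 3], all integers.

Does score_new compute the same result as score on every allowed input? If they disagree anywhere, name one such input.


Equivalent — the differences include statement counts differ, and local variable names differ, and arithmetic usage differs, yet no declared input distinguishes the two.
One worked example (a=-1, b=2) — score: tmp = -5; acc = 4; acc = -8; return 12; score_new: acc = 4; acc = -8; return 12; agreement on 12.
Checked all 45 inputs in the declared domain: the outputs agree on every one.
verdict: equivalent


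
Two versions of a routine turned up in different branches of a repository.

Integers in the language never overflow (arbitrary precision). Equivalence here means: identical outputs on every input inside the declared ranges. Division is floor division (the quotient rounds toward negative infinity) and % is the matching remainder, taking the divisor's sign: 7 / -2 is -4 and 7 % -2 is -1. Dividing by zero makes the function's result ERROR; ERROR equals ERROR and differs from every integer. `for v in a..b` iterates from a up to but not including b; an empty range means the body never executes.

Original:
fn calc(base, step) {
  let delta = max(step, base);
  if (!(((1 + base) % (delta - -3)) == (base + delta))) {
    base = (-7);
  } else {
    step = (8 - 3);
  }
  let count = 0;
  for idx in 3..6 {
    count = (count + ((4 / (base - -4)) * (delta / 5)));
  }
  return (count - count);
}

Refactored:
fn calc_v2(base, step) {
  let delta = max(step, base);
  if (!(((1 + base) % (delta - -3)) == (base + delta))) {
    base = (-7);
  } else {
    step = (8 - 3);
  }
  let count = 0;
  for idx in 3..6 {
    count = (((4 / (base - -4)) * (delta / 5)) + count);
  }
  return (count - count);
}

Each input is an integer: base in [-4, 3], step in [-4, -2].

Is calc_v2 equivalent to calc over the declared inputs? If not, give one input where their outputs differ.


The two are interchangeable: same computation, different form, and every declared input agrees.
One worked example (base=3, step=-2) — calc: delta=3, then (!(((1 + base) % (delta - -3)) == (base + delta))) is true, then base=-7, then count=0, then (idx=3), then count=0, then (idx=4), then count=0, then (idx=5), then count=0, then returns 0; calc_v2: delta=3, then (!(((1 + base) % (delta - -3)) == (base + delta))) is true, then base=-7, then count=0, then (idx=3), then count=0, then (idx=4), then count=0, then (idx=5), then count=0, then returns 0; agreement on 0.
Checked all 24 inputs in the declared domain: the outputs agree on every one.
verdict: equivalent


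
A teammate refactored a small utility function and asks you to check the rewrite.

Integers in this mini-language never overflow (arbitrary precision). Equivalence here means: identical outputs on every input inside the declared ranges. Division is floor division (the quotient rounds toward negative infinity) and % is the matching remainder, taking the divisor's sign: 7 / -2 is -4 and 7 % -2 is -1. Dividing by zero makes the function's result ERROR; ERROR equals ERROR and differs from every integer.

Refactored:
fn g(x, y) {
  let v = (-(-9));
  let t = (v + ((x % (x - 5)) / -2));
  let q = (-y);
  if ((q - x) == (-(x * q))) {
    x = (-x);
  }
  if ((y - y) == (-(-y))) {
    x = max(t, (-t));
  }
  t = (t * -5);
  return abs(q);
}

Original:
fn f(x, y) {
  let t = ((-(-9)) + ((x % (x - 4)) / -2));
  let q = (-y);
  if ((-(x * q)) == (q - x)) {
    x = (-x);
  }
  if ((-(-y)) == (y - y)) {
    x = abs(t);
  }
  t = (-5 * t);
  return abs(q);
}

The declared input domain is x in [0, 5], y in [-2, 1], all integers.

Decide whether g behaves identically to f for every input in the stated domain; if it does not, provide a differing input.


Consider the input x=4, y=-2.
f: hits division by zero so the output is ERROR
g: v becomes 9; next t becomes 9; next q becomes 2; next ((q - x) == (-(x * q))) evaluates to false; next ((y - y) == (-(-y))) evaluates to false; next t becomes -45; next final value 2
ERROR and 2 differ, so these are not the same function on this domain.
verdict: not equivalent; witness: x=4, y=-2


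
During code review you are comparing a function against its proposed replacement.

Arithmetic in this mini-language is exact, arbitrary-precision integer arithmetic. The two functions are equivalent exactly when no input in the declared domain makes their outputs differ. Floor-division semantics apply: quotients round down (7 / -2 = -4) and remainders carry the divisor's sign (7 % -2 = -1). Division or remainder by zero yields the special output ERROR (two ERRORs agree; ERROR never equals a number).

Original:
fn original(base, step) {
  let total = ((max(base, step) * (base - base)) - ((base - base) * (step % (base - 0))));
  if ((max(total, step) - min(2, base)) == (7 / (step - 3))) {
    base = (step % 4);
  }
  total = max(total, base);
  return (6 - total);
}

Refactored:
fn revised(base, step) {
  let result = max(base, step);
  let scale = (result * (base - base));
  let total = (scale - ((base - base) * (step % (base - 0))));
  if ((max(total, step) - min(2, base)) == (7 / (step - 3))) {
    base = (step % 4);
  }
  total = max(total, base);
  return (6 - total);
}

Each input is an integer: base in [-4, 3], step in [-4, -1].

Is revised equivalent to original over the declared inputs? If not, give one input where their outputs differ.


Equivalent — the differences include statement counts differ; and local variable names differ, yet no declared input distinguishes the two.
Spot check at base=3, step=-1 — original: total=0, then ((max(total, step) - min(2, base)) == (7 / (step - 3))) is true, then base=3, then total=3, then returns 3. revised: result=3, then scale=0, then total=0, then ((max(total, step) - min(2, base)) == (7 / (step - 3))) is true, then base=3, then total=3, then returns 3. Both give 3.
Sweeping the whole domain (32 inputs) finds no disagreement.
verdict: equivalent


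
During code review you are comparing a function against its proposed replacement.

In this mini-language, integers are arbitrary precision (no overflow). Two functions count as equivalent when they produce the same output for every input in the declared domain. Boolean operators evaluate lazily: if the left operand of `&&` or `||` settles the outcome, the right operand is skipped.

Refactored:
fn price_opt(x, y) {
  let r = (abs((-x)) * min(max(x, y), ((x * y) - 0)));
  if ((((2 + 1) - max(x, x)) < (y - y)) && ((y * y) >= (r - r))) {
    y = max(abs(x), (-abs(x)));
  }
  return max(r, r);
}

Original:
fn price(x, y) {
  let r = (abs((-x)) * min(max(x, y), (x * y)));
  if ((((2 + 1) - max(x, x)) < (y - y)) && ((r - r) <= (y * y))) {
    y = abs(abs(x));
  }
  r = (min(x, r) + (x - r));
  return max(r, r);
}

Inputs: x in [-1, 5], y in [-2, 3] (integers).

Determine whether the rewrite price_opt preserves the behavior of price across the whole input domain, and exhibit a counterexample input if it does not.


There is a counterexample at x=-1, y=0: -2 on one side, 0 on the other.
price: r=0, then ((((2 + 1) - max(x, x)) < (y - y)) && ((r - r) <= (y * y))) is false, then r=-2, then returns -2
price_opt: r=0, then ((((2 + 1) - max(x, x)) < (y - y)) && ((y * y) >= (r - r))) is false, then returns 0
verdict: not equivalent; witness: x=-1, y=0


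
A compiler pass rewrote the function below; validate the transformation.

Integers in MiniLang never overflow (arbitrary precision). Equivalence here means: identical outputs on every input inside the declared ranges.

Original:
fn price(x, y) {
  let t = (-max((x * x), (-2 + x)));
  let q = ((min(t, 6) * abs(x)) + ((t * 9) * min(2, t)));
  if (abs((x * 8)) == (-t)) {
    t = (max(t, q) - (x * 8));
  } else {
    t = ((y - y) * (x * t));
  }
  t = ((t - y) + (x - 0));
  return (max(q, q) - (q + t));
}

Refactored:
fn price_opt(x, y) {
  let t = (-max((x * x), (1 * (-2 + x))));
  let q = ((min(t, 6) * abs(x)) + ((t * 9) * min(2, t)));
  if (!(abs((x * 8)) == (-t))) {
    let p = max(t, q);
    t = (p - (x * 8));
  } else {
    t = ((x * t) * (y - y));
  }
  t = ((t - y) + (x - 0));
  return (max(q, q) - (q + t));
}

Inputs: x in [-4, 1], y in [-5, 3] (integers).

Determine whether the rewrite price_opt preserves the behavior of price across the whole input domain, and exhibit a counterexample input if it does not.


Input x=-4, y=-5: -1 from price versus -2273 from price_opt.
verdict: not equivalent; witness: x=-4, y=-5


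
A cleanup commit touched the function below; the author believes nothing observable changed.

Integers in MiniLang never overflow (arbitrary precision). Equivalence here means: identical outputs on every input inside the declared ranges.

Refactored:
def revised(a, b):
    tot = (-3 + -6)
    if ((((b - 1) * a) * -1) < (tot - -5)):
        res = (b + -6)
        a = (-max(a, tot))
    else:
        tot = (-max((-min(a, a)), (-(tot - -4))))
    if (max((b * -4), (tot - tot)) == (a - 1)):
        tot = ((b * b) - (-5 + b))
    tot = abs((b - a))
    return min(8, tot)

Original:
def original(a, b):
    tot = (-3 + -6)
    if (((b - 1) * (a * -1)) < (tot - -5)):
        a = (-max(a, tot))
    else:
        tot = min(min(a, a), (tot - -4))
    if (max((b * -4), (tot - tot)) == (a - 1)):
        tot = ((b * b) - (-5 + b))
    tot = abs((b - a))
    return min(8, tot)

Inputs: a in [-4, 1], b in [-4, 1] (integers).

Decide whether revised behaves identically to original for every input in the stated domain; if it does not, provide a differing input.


The two versions differ — the changes include arithmetic usage differs, local variable names differ, constant usage differs, min/max/abs usage differs, statement counts differ.
Tracing a=-2, b=-2: original: tot=-9, then (((b - 1) * (a * -1)) < (tot - -5)) is true, then a=2, then (max((b * -4), (tot - tot)) == (a - 1)) is false, then tot=4, then returns 4 | revised: tot=-9, then ((((b - 1) * a) * -1) < (tot - -5)) is true, then res=-8, then a=2, then (max((b * -4), (tot - tot)) == (a - 1)) is false, then tot=4, then returns 4 — matching result 4.
An exhaustive pass over the 36 declared inputs shows identical outputs.
verdict: equivalent


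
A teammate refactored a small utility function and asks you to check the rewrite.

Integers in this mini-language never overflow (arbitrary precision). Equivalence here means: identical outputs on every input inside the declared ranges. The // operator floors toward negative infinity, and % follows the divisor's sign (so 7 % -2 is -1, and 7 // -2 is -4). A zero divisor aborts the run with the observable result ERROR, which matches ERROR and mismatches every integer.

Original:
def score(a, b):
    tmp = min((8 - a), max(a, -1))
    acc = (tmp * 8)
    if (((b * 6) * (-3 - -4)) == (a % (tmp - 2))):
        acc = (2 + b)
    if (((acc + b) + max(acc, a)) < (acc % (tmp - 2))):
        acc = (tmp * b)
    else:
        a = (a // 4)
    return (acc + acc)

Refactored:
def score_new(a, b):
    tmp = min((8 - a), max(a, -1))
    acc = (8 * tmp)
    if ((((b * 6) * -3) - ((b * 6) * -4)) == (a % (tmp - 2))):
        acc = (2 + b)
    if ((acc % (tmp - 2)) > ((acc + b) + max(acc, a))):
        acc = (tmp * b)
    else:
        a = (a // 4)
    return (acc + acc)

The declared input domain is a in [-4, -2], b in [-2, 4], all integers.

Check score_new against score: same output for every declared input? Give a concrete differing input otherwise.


Behavior is preserved: although comparison usage differs; also constant usage differs; also arithmetic usage differs, the outputs never diverge.
Spot check at a=-3, b=-1 — score: tmp = -1; acc = -8; (((b * 6) * (-3 - -4)) == (a % (tmp - 2))) -> false; (((acc + b) + max(acc, a)) < (acc % (tmp - 2))) -> true; acc = 1; return 2. score_new: tmp = -1; acc = -8; ((((b * 6) * -3) - ((b * 6) * -4)) == (a % (tmp - 2))) -> false; ((acc % (tmp - 2)) > ((acc + b) + max(acc, a))) -> true; acc = 1; return 2. Both give 2.
An exhaustive pass over the 21 declared inputs shows identical outputs.
verdict: equivalent


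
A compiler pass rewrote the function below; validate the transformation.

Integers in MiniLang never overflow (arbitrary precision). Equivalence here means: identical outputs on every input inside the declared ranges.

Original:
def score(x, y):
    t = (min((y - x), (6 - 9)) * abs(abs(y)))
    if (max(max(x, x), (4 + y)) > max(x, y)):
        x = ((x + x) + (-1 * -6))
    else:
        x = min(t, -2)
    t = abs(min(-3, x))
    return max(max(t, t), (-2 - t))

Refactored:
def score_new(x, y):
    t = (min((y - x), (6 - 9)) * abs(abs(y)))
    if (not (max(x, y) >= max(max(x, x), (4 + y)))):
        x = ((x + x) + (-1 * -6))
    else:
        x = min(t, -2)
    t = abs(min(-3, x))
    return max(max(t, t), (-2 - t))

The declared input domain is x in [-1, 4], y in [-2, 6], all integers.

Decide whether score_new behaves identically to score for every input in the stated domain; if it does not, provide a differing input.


Changes here: boolean connective usage differs, plus comparison usage differs; the full 54-point sweep finds no disagreement.
verdict: equivalent


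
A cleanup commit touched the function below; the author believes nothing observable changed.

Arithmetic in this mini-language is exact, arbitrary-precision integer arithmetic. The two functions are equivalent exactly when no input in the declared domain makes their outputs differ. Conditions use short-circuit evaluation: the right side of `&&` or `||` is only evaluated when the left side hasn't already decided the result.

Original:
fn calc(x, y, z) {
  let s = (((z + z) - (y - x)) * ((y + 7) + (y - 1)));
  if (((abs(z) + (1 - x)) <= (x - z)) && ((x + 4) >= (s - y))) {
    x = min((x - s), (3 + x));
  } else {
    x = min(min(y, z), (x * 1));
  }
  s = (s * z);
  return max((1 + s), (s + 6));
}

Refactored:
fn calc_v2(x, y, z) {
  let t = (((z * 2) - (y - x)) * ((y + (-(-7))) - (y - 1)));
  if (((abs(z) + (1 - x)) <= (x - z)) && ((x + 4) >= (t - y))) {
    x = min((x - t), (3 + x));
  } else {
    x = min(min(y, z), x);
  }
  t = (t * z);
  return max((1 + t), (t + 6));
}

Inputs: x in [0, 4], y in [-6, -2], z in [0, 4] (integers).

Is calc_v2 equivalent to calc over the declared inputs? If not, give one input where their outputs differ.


x=0, y=-6, z=1 yields -42 from calc but 70 from calc_v2.
verdict: not equivalent; witness: x=0, y=-6, z=1


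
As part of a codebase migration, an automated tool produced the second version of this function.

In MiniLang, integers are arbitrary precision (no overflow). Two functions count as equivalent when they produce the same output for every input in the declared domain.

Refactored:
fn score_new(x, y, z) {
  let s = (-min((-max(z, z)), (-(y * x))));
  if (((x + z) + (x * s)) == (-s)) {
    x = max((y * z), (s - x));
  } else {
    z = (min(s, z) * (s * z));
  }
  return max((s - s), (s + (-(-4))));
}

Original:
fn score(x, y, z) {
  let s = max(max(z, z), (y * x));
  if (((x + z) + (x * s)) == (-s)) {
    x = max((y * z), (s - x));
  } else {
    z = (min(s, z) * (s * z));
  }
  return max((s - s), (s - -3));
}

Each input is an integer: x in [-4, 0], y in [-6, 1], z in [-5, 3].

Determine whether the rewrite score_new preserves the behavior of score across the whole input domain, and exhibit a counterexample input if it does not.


Run the pair on x=-4, y=-6, z=-5.
score: s = 24; (((x + z) + (x * s)) == (-s)) -> false; z = 600; return 27
score_new: s = 24; (((x + z) + (x * s)) == (-s)) -> false; z = 600; return 28
27 vs 28 — the two versions disagree here.
verdict: not equivalent; witness: x=-4, y=-6, z=-5


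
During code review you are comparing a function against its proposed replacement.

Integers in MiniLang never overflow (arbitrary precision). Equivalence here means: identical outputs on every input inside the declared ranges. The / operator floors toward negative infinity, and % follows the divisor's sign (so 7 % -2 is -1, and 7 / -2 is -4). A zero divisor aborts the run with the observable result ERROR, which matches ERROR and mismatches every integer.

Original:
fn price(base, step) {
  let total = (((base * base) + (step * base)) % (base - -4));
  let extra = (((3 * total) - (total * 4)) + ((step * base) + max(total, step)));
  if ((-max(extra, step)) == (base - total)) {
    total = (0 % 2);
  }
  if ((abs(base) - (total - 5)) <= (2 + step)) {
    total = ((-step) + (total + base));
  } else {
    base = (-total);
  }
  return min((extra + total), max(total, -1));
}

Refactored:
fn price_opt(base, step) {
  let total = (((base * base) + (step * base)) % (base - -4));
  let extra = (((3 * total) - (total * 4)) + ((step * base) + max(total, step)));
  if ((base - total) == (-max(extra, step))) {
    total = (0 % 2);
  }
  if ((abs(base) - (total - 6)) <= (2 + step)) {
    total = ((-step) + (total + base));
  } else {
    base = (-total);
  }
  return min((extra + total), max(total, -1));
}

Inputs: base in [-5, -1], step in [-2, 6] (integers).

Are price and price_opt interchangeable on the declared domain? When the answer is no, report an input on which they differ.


Take base=-3, step=6.
price: total=0, then extra=-12, then ((-max(extra, step)) == (base - total)) is false, then ((abs(base) - (total - 5)) <= (2 + step)) is true, then total=-9, then returns -21
price_opt: total=0, then extra=-12, then ((base - total) == (-max(extra, step))) is false, then ((abs(base) - (total - 6)) <= (2 + step)) is false, then base=0, then returns -12
-21 and -12 differ, so these are not the same function on this domain.
verdict: not equivalent; witness: base=-3, step=6


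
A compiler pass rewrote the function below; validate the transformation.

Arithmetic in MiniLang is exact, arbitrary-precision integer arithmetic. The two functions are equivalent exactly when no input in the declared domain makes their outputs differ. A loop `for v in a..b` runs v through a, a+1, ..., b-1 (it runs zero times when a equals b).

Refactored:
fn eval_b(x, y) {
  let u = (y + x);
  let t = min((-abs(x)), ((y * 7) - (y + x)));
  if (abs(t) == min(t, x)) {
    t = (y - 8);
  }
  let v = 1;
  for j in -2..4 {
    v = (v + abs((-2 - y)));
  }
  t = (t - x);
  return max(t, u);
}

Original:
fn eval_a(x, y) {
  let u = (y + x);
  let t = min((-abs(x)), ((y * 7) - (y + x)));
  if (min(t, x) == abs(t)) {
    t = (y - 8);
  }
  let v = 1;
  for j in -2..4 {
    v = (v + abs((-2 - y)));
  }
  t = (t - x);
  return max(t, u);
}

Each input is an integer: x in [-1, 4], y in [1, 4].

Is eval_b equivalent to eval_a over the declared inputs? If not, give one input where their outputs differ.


The two versions differ — the changes include same computation, different form.
Spot check at x=0, y=4 — eval_a: u = 4; t = 0; (min(t, x) == abs(t)) -> true; t = -4; v = 1; [j=-2]; v = 7; [j=-1]; v = 13; [j=0]; v = 19; [j=1]; v = 25; [j=2]; v = 31; [j=3]; v = 37; t = -4; return 4. eval_b: u = 4; t = 0; (abs(t) == min(t, x)) -> true; t = -4; v = 1; [j=-2]; v = 7; [j=-1]; v = 13; [j=0]; v = 19; [j=1]; v = 25; [j=2]; v = 31; [j=3]; v = 37; t = -4; return 4. Both give 4.
Sweeping the whole domain (24 inputs) finds no disagreement.
verdict: equivalent


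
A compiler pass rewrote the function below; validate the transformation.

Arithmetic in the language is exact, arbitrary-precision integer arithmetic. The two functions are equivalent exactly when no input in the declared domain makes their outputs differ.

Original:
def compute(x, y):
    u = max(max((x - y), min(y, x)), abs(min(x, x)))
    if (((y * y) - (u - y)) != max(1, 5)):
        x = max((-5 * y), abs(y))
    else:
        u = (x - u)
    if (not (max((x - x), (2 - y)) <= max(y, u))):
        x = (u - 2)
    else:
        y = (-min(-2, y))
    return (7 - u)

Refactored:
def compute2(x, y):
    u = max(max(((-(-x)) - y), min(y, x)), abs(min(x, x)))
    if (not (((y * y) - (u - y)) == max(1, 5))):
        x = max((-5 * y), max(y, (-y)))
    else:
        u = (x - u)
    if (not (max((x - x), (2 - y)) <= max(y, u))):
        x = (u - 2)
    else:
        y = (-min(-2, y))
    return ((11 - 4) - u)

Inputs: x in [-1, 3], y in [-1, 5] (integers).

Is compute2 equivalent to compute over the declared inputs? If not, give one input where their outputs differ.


The two are interchangeable: arithmetic usage differs; and constant usage differs; and comparison usage differs; and min/max/abs usage differs; and boolean connective usage differs, and every declared input agrees.
Spot check at x=2, y=2 — compute: u=2, then (((y * y) - (u - y)) != max(1, 5)) is true, then x=2, then (not (max((x - x), (2 - y)) <= max(y, u))) is false, then y=2, then returns 5. compute2: u=2, then (not (((y * y) - (u - y)) == max(1, 5))) is true, then x=2, then (not (max((x - x), (2 - y)) <= max(y, u))) is false, then y=2, then returns 5. Both give 5.
Every one of the 35 inputs gives matching results.
verdict: equivalent


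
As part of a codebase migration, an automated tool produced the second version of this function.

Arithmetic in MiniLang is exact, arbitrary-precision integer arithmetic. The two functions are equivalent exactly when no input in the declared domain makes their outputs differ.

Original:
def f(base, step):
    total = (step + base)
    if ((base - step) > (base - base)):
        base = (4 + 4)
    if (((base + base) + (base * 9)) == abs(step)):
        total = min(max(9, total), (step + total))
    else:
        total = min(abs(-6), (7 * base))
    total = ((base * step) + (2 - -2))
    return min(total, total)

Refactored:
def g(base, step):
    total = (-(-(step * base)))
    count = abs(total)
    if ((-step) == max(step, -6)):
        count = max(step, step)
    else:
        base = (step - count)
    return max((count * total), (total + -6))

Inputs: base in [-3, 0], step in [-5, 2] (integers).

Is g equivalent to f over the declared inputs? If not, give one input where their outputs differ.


Input base=-3, step=-5: -36 from f versus 225 from g.
verdict: not equivalent; witness: base=-3, step=-5


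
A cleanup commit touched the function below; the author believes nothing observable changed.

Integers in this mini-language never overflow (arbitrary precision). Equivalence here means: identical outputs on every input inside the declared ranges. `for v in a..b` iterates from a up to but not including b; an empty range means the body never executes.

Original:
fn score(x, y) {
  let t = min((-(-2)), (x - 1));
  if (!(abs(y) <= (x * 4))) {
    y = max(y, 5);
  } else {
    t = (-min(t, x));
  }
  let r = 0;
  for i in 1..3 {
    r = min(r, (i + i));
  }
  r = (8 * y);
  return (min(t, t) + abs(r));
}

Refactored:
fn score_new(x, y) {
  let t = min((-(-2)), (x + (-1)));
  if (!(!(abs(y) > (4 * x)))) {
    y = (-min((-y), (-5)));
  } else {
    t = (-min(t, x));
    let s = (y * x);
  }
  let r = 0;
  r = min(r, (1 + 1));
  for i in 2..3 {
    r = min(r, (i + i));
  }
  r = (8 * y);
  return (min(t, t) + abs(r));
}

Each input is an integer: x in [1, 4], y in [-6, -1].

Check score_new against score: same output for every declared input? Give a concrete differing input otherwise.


Reading the diff, among the changes: boolean connective usage differs, plus min/max/abs usage differs, plus statement counts differ, plus constant usage differs, plus comparison usage differs, plus loop structure differs, plus local variable names differ, plus arithmetic usage differs.
Tracing x=2, y=-4: score: t=1, then (!(abs(y) <= (x * 4))) is false, then t=-1, then r=0, then (i=1), then r=0, then (i=2), then r=0, then r=-32, then returns 31 | score_new: t=1, then (!(!(abs(y) > (4 * x)))) is false, then t=-1, then s=-8, then r=0, then r=0, then (i=2), then r=0, then r=-32, then returns 31 — matching result 31.
An exhaustive pass over the 24 declared inputs shows identical outputs.
verdict: equivalent


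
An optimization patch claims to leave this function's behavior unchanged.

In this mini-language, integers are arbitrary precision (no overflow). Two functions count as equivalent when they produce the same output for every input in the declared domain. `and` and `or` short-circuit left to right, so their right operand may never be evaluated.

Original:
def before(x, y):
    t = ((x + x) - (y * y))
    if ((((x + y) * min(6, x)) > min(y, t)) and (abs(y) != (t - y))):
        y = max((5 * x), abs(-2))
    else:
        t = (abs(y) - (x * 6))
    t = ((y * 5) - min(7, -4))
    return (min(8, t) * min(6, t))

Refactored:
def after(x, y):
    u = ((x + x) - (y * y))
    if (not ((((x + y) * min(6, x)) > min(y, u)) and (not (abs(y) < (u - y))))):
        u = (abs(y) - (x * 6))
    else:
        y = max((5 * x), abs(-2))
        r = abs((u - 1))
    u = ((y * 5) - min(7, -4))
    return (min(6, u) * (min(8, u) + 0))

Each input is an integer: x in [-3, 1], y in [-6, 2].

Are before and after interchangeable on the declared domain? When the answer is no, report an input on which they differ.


Not equivalent: x=1, y=-1 separates them (48 vs 1).
before: t=1, then ((((x + y) * min(6, x)) > min(y, t)) and (abs(y) != (t - y))) is true, then y=5, then t=29, then returns 48
after: u=1, then (not ((((x + y) * min(6, x)) > min(y, u)) and (not (abs(y) < (u - y))))) is true, then u=-5, then u=-1, then returns 1
verdict: not equivalent; witness: x=1, y=-1


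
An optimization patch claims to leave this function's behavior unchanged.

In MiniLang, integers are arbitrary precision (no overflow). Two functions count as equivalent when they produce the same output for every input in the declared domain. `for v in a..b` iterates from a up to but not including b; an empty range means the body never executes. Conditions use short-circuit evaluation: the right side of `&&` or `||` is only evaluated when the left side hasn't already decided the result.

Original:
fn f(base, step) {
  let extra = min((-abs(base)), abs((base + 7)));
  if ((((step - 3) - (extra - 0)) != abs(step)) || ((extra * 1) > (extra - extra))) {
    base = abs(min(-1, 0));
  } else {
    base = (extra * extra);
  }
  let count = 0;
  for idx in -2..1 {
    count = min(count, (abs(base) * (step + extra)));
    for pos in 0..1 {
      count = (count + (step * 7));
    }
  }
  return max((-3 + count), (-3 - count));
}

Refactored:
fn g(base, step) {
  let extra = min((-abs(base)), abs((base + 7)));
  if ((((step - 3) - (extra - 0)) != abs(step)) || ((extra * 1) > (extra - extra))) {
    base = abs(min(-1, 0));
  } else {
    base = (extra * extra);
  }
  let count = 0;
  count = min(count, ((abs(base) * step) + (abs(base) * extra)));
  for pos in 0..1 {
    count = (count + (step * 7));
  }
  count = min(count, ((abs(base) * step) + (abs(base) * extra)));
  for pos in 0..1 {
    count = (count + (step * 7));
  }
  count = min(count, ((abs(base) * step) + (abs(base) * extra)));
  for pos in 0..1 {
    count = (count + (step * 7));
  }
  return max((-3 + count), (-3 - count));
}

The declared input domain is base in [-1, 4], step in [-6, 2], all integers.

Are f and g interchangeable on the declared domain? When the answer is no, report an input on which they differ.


Equivalent — the differences include constant usage differs; also arithmetic usage differs; also local variable names differ; also statement counts differ; also loop structure differs; also min/max/abs usage differs, yet no declared input distinguishes the two.
As a probe, take base=2, step=-2: f runs extra = -2; ((((step - 3) - (extra - 0)) != abs(step)) || ((extra * 1) > (extra - extra))) -> true; base = 1; count = 0; [idx=-2]; count = -4; [pos=0]; count = -18; [idx=-1]; count = -18; [pos=0]; count = -32; [idx=0]; count = -32; [pos=0]; count = -46; return 43; g runs extra = -2; ((((step - 3) - (extra - 0)) != abs(step)) || ((extra * 1) > (extra - extra))) -> true; base = 1; count = 0; count = -4; [pos=0]; count = -18; count = -18; [pos=0]; count = -32; count = -32; [pos=0]; count = -46; return 43; both end at 43.
An exhaustive pass over the 54 declared inputs shows identical outputs.
verdict: equivalent


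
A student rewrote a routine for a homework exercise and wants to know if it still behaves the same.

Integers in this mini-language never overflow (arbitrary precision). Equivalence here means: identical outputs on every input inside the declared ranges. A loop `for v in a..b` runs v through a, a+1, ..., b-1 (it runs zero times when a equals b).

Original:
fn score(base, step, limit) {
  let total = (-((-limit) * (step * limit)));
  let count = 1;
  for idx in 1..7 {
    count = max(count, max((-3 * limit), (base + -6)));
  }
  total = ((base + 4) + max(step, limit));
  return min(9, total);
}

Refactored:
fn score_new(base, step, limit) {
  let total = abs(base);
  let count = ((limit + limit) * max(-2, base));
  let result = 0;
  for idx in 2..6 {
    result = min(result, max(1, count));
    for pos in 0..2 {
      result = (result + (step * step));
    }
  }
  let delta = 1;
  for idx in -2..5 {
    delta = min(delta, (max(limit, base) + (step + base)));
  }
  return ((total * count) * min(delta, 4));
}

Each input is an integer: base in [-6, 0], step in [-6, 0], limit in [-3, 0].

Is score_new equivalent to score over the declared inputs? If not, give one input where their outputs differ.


Take base=-6, step=-6, limit=-3.
score: total := -54 | count := 1 | iter idx=1: | count := 9 | iter idx=2: | count := 9 | iter idx=3: | count := 9 | iter idx=4: | count := 9 | iter idx=5: | count := 9 | iter idx=6: | count := 9 | total := -5 | result -5
score_new: total := 6 | count := 12 | result := 0 | iter idx=2: | result := 0 | iter pos=0: | result := 36 | iter pos=1: | result := 72 | iter idx=3: | result := 12 | iter pos=0: | result := 48 | iter pos=1: | result := 84 | iter idx=4: | result := 12 | iter pos=0: | result := 48 | iter pos=1: | result := 84 | iter idx=5: | result := 12 | iter pos=0: | result := 48 | iter pos=1: | result := 84 | delta := 1 | iter idx=-2: | delta := -15 | iter idx=-1: | delta := -15 | iter idx=0: | delta := -15 | iter idx=1: | delta := -15 | iter idx=2: | delta := -15 | iter idx=3: | delta := -15 | iter idx=4: | delta := -15 | result -1080
-5 vs -1080 — the two versions disagree here.
verdict: not equivalent; witness: base=-6, step=-6, limit=-3


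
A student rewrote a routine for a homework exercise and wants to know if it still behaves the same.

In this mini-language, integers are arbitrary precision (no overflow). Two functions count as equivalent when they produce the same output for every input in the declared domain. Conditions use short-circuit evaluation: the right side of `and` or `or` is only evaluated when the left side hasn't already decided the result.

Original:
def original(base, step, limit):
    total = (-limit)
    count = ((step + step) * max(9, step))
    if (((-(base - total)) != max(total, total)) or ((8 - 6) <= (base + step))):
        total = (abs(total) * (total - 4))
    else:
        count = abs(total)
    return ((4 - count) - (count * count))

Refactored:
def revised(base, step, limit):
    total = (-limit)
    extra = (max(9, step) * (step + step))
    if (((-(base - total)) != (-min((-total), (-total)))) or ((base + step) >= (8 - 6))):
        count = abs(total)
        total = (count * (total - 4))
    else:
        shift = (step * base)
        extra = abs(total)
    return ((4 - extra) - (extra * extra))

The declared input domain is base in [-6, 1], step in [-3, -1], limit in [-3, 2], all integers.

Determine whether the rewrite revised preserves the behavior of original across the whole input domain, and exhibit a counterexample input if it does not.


The two are interchangeable: statement counts differ, comparison usage differs, local variable names differ, min/max/abs usage differs, arithmetic usage differs, and every declared input agrees.
One worked example (base=-4, step=-2, limit=1) — original: total becomes -1; next count becomes -36; next (((-(base - total)) != max(total, total)) or ((8 - 6) <= (base + step))) evaluates to true; next total becomes -5; next final value -1256; revised: total becomes -1; next extra becomes -36; next (((-(base - total)) != (-min((-total), (-total)))) or ((base + step) >= (8 - 6))) evaluates to true; next count becomes 1; next total becomes -5; next final value -1256; agreement on -1256.
Sweeping the whole domain (144 inputs) finds no disagreement.
verdict: equivalent


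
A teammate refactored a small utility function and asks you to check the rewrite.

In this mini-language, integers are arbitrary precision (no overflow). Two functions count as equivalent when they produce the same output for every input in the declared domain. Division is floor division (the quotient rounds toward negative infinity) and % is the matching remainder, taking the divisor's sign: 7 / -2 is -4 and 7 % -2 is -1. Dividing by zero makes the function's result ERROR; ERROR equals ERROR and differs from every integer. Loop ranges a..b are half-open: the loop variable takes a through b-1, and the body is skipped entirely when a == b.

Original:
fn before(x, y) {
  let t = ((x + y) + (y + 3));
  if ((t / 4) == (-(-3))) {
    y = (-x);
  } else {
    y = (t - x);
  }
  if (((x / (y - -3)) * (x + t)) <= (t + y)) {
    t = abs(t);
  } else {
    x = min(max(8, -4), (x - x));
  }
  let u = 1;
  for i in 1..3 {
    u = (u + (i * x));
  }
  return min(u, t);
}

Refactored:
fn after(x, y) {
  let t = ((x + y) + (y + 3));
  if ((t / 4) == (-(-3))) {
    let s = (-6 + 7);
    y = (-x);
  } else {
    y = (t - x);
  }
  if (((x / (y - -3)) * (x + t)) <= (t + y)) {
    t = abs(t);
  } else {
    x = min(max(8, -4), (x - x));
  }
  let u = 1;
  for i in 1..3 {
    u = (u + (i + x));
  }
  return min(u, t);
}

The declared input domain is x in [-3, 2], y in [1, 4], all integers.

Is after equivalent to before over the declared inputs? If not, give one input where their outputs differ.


At x=-3, y=1: before gives -8, after gives -2.
verdict: not equivalent; witness: x=-3, y=1


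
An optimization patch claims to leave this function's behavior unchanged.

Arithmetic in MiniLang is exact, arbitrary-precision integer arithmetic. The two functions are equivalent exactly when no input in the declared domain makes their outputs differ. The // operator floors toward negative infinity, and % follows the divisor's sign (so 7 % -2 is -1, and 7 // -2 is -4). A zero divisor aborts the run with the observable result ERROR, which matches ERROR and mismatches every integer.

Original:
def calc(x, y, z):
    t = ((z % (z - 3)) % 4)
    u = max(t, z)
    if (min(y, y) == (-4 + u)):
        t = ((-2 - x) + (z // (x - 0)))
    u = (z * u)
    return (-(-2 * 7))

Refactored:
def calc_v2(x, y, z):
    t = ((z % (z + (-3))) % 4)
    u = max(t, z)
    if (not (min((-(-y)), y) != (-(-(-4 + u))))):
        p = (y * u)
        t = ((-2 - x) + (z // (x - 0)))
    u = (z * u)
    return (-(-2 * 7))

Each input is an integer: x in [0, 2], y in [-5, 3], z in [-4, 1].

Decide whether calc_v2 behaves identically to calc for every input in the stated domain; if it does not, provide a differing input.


Reading the diff, among the changes: local variable names differ; and boolean connective usage differs; and statement counts differ; and comparison usage differs; and arithmetic usage differs.
Tracing x=2, y=1, z=1: calc: t=3, then u=3, then (min(y, y) == (-4 + u)) is false, then u=3, then returns 14 | calc_v2: t=3, then u=3, then (not (min((-(-y)), y) != (-(-(-4 + u))))) is false, then u=3, then returns 14 — matching result 14.
Across all 162 domain points the two functions coincide.
verdict: equivalent


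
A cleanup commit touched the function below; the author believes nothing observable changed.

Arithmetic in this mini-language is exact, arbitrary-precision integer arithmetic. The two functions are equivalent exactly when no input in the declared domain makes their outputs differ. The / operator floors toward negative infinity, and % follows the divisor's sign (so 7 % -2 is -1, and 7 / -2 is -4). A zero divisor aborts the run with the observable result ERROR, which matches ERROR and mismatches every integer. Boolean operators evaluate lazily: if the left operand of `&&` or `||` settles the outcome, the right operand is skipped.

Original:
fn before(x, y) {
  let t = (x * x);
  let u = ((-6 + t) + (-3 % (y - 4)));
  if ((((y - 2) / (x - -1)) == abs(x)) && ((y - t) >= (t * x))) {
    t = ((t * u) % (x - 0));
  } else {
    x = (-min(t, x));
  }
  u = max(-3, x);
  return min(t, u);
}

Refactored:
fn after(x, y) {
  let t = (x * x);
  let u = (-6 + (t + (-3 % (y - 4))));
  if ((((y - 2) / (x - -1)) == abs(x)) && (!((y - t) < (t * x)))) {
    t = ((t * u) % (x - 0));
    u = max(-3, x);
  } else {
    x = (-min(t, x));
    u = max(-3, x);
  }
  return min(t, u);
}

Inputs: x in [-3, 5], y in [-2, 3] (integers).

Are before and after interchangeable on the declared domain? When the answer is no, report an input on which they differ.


Behavior is preserved: although boolean connective usage differs, and min/max/abs usage differs, and comparison usage differs, and constant usage differs, and statement counts differ, the outputs never diverge.
Spot check at x=0, y=2 — before: t becomes 0; next u becomes -7; next ((((y - 2) / (x - -1)) == abs(x)) && ((y - t) >= (t * x))) evaluates to true; next hits division by zero so the output is ERROR. after: t becomes 0; next u becomes -7; next ((((y - 2) / (x - -1)) == abs(x)) && (!((y - t) < (t * x)))) evaluates to true; next hits division by zero so the output is ERROR. Both give ERROR.
An exhaustive pass over the 54 declared inputs shows identical outputs.
verdict: equivalent


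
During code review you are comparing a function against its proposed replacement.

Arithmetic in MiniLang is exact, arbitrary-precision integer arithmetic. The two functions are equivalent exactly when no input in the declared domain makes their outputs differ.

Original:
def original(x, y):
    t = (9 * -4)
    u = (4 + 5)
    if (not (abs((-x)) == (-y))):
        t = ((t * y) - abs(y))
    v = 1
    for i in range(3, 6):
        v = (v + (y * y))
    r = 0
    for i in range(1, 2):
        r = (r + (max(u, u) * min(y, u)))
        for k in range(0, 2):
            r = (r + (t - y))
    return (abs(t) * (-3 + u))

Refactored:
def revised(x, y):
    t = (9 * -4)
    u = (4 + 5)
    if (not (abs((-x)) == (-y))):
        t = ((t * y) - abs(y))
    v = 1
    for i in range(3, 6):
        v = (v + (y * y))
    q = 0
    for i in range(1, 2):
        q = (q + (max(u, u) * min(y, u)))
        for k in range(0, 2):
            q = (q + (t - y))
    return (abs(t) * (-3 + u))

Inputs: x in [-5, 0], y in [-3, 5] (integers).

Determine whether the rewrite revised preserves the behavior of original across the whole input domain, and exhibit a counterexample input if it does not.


The two are interchangeable: local variable names differ, and every declared input agrees.
As a probe, take x=-5, y=5: original runs t = -36; u = 9; (not (abs((-x)) == (-y))) -> true; t = -185; v = 1; [i=3]; v = 26; [i=4]; v = 51; [i=5]; v = 76; r = 0; [i=1]; r = 45; [k=0]; r = -145; [k=1]; r = -335; return 1110; revised runs t = -36; u = 9; (not (abs((-x)) == (-y))) -> true; t = -185; v = 1; [i=3]; v = 26; [i=4]; v = 51; [i=5]; v = 76; q = 0; [i=1]; q = 45; [k=0]; q = -145; [k=1]; q = -335; return 1110; both end at 1110.
Checked all 54 inputs in the declared domain: the outputs agree on every one.
verdict: equivalent


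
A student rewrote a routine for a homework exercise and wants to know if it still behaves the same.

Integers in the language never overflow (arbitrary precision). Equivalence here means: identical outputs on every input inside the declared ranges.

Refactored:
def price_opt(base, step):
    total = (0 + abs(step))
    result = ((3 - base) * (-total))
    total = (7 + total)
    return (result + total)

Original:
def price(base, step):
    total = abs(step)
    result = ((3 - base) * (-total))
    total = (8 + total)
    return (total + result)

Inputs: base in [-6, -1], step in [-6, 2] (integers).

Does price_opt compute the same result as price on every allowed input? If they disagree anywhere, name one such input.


Not equivalent: base=-6, step=-6 separates them (-40 vs -41).
price: total := 6 | result := -54 | total := 14 | result -40
price_opt: total := 6 | result := -54 | total := 13 | result -41
verdict: not equivalent; witness: base=-6, step=-6
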